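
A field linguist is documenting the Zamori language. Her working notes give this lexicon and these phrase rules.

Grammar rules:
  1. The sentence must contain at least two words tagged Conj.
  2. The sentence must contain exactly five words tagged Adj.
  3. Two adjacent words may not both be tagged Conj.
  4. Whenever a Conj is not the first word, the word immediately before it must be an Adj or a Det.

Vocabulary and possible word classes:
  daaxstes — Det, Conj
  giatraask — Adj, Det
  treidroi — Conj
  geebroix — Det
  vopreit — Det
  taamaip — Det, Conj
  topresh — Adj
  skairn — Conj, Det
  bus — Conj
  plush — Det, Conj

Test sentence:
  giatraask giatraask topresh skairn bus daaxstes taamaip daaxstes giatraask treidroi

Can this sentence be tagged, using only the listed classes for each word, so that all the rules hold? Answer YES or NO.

NO

Candidates per position — 1:giatraask {Adj,Det}; 2:giatraask {Adj,Det}; 3:topresh {Adj}; 4:skairn {Conj,Det}; 5:bus {Conj}; 6:daaxstes {Det,Conj}; 7:taamaip {Det,Conj}; 8:daaxstes {Det,Conj}; 9:giatraask {Adj,Det}; 10:treidroi {Conj}.
Rule 2 cannot be satisfied by any choice of tags from the lexicon.
So there is no consistent tagging.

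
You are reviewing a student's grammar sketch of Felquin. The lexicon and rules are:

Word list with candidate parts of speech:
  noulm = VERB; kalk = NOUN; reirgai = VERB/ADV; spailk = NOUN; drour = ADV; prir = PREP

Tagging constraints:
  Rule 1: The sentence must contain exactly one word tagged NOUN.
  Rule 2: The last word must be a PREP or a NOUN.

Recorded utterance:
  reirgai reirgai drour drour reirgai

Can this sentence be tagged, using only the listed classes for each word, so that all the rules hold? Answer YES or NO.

Candidates per position — 1:reirgai {VERB,ADV}; 2:reirgai {VERB,ADV}; 3:drour {ADV}; 4:drour {ADV}; 5:reirgai {VERB,ADV}.
Rule 1 cannot be satisfied by any choice of tags from the lexicon.
So there is no consistent tagging.

NO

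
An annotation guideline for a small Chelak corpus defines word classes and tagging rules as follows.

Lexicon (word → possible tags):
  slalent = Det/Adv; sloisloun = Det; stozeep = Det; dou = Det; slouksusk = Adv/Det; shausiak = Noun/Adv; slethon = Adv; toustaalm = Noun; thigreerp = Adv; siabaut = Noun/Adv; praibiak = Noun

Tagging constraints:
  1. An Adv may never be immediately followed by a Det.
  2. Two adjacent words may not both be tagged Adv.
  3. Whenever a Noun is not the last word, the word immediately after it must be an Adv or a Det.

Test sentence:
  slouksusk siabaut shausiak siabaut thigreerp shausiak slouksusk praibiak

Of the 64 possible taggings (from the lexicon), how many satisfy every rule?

4

Candidates per position — 1:slouksusk {Adv,Det}; 2:siabaut {Noun,Adv}; 3:shausiak {Noun,Adv}; 4:siabaut {Noun,Adv}; 5:thigreerp {Adv}; 6:shausiak {Noun,Adv}; 7:slouksusk {Adv,Det}; 8:praibiak {Noun}.
There are 64 candidate sequences in total.
The sequences that satisfy every rule: Adv Noun Adv Noun Adv Noun Adv Noun; Adv Noun Adv Noun Adv Noun Det Noun; Det Noun Adv Noun Adv Noun Adv Noun; Det Noun Adv Noun Adv Noun Det Noun.
Count = 4.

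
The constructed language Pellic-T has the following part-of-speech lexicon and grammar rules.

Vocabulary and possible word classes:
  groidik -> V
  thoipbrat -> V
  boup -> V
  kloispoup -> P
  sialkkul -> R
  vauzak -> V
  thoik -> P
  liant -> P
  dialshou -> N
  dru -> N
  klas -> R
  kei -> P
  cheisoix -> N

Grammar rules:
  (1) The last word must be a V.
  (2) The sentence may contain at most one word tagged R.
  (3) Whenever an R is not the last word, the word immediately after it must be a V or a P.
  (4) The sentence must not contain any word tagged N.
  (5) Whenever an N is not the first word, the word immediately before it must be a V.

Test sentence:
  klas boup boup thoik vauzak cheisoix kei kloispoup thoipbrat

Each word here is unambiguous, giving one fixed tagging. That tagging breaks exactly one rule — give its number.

4

Fixed tagging: R V V P V N P P V.
Rule check: R1 ok, R2 ok, R3 ok, R4 fails, R5 ok.
Only rule 4 fails.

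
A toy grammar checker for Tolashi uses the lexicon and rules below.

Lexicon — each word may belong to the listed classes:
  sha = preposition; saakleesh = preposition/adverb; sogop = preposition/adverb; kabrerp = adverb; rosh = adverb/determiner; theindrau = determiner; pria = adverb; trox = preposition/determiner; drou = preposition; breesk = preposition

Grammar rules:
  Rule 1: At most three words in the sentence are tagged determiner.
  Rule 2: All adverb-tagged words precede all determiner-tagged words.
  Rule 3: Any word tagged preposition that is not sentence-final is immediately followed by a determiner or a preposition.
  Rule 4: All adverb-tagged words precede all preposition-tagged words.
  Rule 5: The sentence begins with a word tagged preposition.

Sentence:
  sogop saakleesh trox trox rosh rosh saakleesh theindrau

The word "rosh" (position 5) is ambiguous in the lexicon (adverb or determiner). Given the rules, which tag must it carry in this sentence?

determiner

Candidates per position — 1:sogop {preposition,adverb}; 2:saakleesh {preposition,adverb}; 3:trox {preposition,determiner}; 4:trox {preposition,determiner}; 5:rosh {adverb,determiner}; 6:rosh {adverb,determiner}; 7:saakleesh {preposition,adverb}; 8:theindrau {determiner}.
If word 1 were adverb, no tagging could satisfy rule 5; so word 1 is preposition.
If word 2 were adverb, no tagging could satisfy rule 3; so word 2 is preposition.
If word 5 were adverb, no tagging could satisfy rule 4; so word 5 is determiner.
If word 6 were adverb, no tagging could satisfy rule 2; so word 6 is determiner.
If word 7 were adverb, no tagging could satisfy rule 2; so word 7 is preposition.
If word 3 were determiner, no tagging could satisfy rule 1; so word 3 is preposition.
If word 4 were determiner, no tagging could satisfy rule 1; so word 4 is preposition.
That leaves exactly one tagging: preposition preposition preposition preposition determiner determiner preposition determiner.
Checking: rule 1 holds; rule 2 holds; rule 3 holds; rule 4 holds; rule 5 holds.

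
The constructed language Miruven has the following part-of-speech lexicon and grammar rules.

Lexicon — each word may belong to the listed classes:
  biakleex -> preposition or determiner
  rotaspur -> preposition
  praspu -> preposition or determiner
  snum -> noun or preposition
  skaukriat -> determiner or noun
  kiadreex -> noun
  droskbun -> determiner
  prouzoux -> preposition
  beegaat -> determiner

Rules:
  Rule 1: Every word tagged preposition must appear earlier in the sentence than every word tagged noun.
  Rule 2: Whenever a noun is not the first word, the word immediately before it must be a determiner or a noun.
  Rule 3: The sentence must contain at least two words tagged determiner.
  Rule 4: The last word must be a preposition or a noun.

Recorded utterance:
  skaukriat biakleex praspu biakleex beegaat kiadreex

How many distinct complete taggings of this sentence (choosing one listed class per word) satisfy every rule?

Candidates per position — 1:skaukriat {determiner,noun}; 2:biakleex {preposition,determiner}; 3:praspu {preposition,determiner}; 4:biakleex {preposition,determiner}; 5:beegaat {determiner}; 6:kiadreex {noun}.
There are 16 candidate sequences in total.
Checking each against the rules leaves 9 sequences.
Count = 9.

9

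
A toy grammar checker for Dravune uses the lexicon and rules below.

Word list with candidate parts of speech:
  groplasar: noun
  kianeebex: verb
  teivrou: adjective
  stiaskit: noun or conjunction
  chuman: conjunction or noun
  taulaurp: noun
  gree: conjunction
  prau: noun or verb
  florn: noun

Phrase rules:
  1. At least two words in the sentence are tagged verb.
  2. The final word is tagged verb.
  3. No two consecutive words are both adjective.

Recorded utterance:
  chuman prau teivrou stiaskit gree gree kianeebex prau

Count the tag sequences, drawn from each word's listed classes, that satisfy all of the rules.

Candidates per position — 1:chuman {conjunction,noun}; 2:prau {noun,verb}; 3:teivrou {adjective}; 4:stiaskit {noun,conjunction}; 5:gree {conjunction}; 6:gree {conjunction}; 7:kianeebex {verb}; 8:prau {noun,verb}.
There are 16 candidate sequences in total.
Checking each against the rules leaves 8 sequences.
Count = 8.

8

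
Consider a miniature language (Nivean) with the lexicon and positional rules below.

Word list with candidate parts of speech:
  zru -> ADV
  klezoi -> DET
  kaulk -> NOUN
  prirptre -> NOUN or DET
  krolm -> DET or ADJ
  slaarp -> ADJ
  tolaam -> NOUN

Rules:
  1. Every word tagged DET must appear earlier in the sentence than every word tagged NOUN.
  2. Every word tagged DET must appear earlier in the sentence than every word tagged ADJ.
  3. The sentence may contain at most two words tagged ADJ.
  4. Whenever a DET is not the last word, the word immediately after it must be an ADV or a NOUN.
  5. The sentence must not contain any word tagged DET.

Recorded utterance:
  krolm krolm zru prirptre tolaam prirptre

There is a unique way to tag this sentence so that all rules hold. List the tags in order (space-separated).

ADJ ADJ ADV NOUN NOUN NOUN

Candidates per position — 1:krolm {DET,ADJ}; 2:krolm {DET,ADJ}; 3:zru {ADV}; 4:prirptre {NOUN,DET}; 5:tolaam {NOUN}; 6:prirptre {NOUN,DET}.
If word 1 were DET, no tagging could satisfy rule 4; so word 1 is ADJ.
If word 2 were DET, no tagging could satisfy rule 2; so word 2 is ADJ.
If word 4 were DET, no tagging could satisfy rule 2; so word 4 is NOUN.
If word 6 were DET, no tagging could satisfy rule 1; so word 6 is NOUN.
The unique satisfying tagging is: ADJ ADJ ADV NOUN NOUN NOUN.
Rule-by-rule: rule 1 holds; rule 2 holds; rule 3 holds; rule 4 holds; rule 5 holds.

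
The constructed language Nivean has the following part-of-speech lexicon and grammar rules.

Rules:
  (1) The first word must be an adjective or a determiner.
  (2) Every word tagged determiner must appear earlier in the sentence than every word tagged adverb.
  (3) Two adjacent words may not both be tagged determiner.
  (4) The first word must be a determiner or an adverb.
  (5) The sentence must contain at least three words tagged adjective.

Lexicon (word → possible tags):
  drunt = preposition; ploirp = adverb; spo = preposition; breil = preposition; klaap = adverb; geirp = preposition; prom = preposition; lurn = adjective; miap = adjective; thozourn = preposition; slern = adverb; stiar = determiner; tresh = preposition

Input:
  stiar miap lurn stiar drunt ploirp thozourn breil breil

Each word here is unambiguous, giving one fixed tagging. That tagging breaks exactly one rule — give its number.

Fixed tagging: determiner adjective adjective determiner preposition adverb preposition preposition preposition.
Rule check: R1 ✓, R2 ✓, R3 ✓, R4 ✓, R5 ✗.
Only rule 5 fails.

5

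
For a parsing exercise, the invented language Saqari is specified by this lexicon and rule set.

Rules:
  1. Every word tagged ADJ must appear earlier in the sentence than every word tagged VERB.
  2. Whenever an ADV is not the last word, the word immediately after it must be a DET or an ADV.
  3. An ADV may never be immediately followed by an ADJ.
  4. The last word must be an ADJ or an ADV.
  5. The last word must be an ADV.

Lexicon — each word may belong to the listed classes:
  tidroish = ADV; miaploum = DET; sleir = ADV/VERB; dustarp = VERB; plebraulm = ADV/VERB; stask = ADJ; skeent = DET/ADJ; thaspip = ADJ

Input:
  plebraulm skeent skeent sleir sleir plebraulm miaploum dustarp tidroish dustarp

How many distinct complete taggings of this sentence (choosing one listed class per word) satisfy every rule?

Candidates per position — 1:plebraulm {ADV,VERB}; 2:skeent {DET,ADJ}; 3:skeent {DET,ADJ}; 4:sleir {ADV,VERB}; 5:sleir {ADV,VERB}; 6:plebraulm {ADV,VERB}; 7:miaploum {DET}; 8:dustarp {VERB}; 9:tidroish {ADV}; 10:dustarp {VERB}.
There are 64 candidate sequences in total.
Rule 2 cannot be satisfied by any choice of tags from the lexicon.
So there is no consistent tagging.
Count = 0.

0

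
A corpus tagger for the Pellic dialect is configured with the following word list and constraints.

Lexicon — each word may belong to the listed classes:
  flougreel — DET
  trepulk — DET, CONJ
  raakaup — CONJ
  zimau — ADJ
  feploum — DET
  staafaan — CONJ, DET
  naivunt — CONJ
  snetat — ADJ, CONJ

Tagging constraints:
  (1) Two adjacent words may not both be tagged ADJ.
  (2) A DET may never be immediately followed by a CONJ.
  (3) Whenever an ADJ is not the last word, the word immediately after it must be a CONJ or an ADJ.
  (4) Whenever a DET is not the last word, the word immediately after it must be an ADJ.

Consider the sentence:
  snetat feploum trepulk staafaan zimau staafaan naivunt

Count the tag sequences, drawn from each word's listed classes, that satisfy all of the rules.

0

Candidates per position — 1:snetat {ADJ,CONJ}; 2:feploum {DET}; 3:trepulk {DET,CONJ}; 4:staafaan {CONJ,DET}; 5:zimau {ADJ}; 6:staafaan {CONJ,DET}; 7:naivunt {CONJ}.
There are 16 candidate sequences in total.
Rule 4 cannot be satisfied by any choice of tags from the lexicon.
So there is no consistent tagging.
Count = 0.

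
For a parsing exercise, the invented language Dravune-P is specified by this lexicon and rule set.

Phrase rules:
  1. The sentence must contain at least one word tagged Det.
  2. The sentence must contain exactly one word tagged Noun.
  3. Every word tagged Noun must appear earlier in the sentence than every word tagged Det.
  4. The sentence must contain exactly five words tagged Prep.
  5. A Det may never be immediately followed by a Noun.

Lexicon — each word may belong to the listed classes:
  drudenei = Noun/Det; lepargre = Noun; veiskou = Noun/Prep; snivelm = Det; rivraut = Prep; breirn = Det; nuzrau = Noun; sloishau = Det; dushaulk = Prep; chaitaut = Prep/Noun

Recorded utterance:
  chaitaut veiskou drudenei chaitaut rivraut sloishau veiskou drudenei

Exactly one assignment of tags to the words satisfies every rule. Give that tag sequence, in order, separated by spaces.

Prep Prep Noun Prep Prep Det Prep Det

Candidates per position — 1:chaitaut {Prep,Noun}; 2:veiskou {Noun,Prep}; 3:drudenei {Noun,Det}; 4:chaitaut {Prep,Noun}; 5:rivraut {Prep}; 6:sloishau {Det}; 7:veiskou {Noun,Prep}; 8:drudenei {Noun,Det}.
If word 1 were Noun, no tagging could satisfy rule 4; so word 1 is Prep.
If word 2 were Noun, no tagging could satisfy rule 4; so word 2 is Prep.
If word 4 were Noun, no tagging could satisfy rule 4; so word 4 is Prep.
If word 7 were Noun, no tagging could satisfy rule 3; so word 7 is Prep.
If word 8 were Noun, no tagging could satisfy rule 3; so word 8 is Det.
If word 3 were Det, no tagging could satisfy rule 2; so word 3 is Noun.
That leaves exactly one tagging: Prep Prep Noun Prep Prep Det Prep Det.
Checking: rule 1 ✓; rule 2 ✓; rule 3 ✓; rule 4 ✓; rule 5 ✓.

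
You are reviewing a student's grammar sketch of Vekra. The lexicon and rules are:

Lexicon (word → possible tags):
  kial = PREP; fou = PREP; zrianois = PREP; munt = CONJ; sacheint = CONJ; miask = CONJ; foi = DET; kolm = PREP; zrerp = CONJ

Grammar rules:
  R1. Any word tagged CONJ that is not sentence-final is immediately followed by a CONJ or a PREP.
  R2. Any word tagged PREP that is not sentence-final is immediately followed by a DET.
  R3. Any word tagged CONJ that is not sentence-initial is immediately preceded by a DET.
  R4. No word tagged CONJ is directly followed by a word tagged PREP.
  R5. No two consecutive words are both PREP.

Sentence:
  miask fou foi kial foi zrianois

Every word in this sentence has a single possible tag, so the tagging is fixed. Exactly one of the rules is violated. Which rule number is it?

Fixed tagging: CONJ PREP DET PREP DET PREP.
Checking each rule: R1 holds, R2 holds, R3 holds, R4 violated, R5 holds.
Only rule 4 fails.

4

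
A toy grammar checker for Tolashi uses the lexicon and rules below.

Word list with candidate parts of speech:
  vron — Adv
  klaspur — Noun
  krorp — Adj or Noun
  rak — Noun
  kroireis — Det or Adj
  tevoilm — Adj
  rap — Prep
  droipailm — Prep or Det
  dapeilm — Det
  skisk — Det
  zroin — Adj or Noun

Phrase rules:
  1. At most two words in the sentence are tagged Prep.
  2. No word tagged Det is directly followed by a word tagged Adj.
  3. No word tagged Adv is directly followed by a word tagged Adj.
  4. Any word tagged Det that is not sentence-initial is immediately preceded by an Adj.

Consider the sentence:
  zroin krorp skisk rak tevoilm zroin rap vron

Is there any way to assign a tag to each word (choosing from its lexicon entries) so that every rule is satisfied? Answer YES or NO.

Candidates per position — 1:zroin {Adj,Noun}; 2:krorp {Adj,Noun}; 3:skisk {Det}; 4:rak {Noun}; 5:tevoilm {Adj}; 6:zroin {Adj,Noun}; 7:rap {Prep}; 8:vron {Adv}.
One satisfying assignment: Adj Adj Det Noun Adj Adj Prep Adv.
Check: rule 1 ok; rule 2 ok; rule 3 ok; rule 4 ok.

YES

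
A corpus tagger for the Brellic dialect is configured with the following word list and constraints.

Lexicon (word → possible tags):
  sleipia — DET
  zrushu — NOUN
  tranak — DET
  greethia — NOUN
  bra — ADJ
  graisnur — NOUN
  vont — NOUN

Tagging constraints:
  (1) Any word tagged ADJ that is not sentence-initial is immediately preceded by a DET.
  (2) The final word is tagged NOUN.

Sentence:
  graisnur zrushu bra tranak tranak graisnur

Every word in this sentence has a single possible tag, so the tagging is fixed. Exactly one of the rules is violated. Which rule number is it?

Fixed tagging: NOUN NOUN ADJ DET DET NOUN.
Rule check: R1 violated, R2 holds.
Only rule 1 fails.

1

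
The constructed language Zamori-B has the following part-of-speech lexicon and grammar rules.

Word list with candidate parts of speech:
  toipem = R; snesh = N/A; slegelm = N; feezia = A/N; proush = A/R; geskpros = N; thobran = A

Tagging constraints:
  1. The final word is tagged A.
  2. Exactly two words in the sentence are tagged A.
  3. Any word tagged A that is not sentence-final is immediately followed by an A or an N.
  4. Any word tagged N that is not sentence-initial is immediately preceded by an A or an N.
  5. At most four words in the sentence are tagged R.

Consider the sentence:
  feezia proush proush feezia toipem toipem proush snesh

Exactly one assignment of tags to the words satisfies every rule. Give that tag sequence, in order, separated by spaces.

Candidates per position — 1:feezia {A,N}; 2:proush {A,R}; 3:proush {A,R}; 4:feezia {A,N}; 5:toipem {R}; 6:toipem {R}; 7:proush {A,R}; 8:snesh {N,A}.
Position 4: tagging it A would leave rule 3 unsatisfiable, so it must be N.
Position 8: tagging it N would leave rule 1 unsatisfiable, so it must be A.
Position 3: tagging it R would leave rule 4 unsatisfiable, so it must be A.
Position 7: tagging it A would leave rule 2 unsatisfiable, so it must be R.
Position 1: tagging it A would leave rule 2 unsatisfiable, so it must be N.
Position 2: tagging it A would leave rule 2 unsatisfiable, so it must be R.
That leaves exactly one tagging: N R A N R R R A.
Verifying each rule — rule 1 holds; rule 2 holds; rule 3 holds; rule 4 holds; rule 5 holds.

N R A N R R R A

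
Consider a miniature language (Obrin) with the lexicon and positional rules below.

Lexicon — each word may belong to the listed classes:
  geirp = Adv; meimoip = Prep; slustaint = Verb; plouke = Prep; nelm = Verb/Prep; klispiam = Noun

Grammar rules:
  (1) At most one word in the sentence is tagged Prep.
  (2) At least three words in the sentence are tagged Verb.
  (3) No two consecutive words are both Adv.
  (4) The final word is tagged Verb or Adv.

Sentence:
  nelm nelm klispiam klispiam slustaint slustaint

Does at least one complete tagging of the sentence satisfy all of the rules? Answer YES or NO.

Candidates per position — 1:nelm {Verb,Prep}; 2:nelm {Verb,Prep}; 3:klispiam {Noun}; 4:klispiam {Noun}; 5:slustaint {Verb}; 6:slustaint {Verb}.
One satisfying assignment: Verb Prep Noun Noun Verb Verb.
Check: rule 1 ✓; rule 2 ✓; rule 3 ✓; rule 4 ✓.

YES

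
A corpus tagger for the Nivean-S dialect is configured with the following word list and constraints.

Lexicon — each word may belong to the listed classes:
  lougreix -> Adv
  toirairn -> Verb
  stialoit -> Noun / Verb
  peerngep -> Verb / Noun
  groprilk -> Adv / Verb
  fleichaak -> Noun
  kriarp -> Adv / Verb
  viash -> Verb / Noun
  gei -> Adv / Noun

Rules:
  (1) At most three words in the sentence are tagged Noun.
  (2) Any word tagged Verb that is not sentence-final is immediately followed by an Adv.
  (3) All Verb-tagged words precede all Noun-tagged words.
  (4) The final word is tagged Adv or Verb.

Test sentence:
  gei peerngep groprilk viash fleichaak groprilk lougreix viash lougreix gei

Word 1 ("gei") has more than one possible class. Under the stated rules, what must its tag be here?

Candidates per position — 1:gei {Adv,Noun}; 2:peerngep {Verb,Noun}; 3:groprilk {Adv,Verb}; 4:viash {Verb,Noun}; 5:fleichaak {Noun}; 6:groprilk {Adv,Verb}; 7:lougreix {Adv}; 8:viash {Verb,Noun}; 9:lougreix {Adv}; 10:gei {Adv,Noun}.
At position 3, choosing Verb makes rule 2 impossible to satisfy; hence Adv.
At position 4, choosing Verb makes rule 2 impossible to satisfy; hence Noun.
At position 6, choosing Verb makes rule 3 impossible to satisfy; hence Adv.
At position 8, choosing Verb makes rule 3 impossible to satisfy; hence Noun.
At position 10, choosing Noun makes rule 1 impossible to satisfy; hence Adv.
At position 1, choosing Noun makes rule 1 impossible to satisfy; hence Adv.
At position 2, choosing Noun makes rule 1 impossible to satisfy; hence Verb.
That leaves exactly one tagging: Adv Verb Adv Noun Noun Adv Adv Noun Adv Adv.
Check: rule 1 ok; rule 2 ok; rule 3 ok; rule 4 ok.

Adv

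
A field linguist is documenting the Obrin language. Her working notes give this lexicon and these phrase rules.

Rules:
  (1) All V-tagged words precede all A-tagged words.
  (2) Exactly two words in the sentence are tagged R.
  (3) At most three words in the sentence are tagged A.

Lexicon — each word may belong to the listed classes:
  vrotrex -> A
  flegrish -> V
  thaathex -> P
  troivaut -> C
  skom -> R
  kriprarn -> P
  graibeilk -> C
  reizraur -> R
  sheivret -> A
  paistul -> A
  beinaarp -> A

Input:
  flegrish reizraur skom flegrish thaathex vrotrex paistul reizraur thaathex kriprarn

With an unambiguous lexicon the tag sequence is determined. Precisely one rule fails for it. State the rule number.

Fixed tagging: V R R V P A A R P P.
Rule check: R1 ok, R2 fails, R3 ok.
Only rule 2 fails.

2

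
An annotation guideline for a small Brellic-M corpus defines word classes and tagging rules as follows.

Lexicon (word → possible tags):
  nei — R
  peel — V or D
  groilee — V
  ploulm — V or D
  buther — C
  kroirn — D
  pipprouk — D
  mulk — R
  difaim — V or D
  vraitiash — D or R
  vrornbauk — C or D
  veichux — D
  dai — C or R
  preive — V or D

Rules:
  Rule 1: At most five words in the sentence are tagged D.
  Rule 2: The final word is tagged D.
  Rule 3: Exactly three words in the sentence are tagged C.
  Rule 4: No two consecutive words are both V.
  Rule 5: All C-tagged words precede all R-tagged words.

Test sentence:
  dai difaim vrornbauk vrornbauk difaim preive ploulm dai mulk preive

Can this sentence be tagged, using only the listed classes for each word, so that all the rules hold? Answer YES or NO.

YES

Candidates per position — 1:dai {C,R}; 2:difaim {V,D}; 3:vrornbauk {C,D}; 4:vrornbauk {C,D}; 5:difaim {V,D}; 6:preive {V,D}; 7:ploulm {V,D}; 8:dai {C,R}; 9:mulk {R}; 10:preive {V,D}.
One satisfying assignment: C D C C D D D R R D.
Verifying each rule — rule 1 satisfied; rule 2 satisfied; rule 3 satisfied; rule 4 satisfied; rule 5 satisfied.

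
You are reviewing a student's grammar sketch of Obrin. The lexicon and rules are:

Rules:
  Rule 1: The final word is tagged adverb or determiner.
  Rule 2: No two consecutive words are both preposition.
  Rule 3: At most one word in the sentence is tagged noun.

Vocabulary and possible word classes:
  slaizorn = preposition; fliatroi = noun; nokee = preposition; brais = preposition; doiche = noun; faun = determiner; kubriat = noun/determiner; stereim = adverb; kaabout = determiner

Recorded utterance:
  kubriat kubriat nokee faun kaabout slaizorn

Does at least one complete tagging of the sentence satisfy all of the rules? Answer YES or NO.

Candidates per position — 1:kubriat {noun,determiner}; 2:kubriat {noun,determiner}; 3:nokee {preposition}; 4:faun {determiner}; 5:kaabout {determiner}; 6:slaizorn {preposition}.
Rule 1 cannot be satisfied by any choice of tags from the lexicon.
So there is no consistent tagging.

NO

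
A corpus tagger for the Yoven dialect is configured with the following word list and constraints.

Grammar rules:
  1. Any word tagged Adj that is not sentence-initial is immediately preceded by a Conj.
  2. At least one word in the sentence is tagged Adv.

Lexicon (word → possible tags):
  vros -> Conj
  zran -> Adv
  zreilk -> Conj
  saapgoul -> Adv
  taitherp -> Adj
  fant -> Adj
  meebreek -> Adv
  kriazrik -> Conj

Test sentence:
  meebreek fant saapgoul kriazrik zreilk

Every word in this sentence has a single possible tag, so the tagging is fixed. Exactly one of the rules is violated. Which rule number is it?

Fixed tagging: Adv Adj Adv Conj Conj.
Rule check: R1 fail, R2 pass.
Only rule 1 fails.

1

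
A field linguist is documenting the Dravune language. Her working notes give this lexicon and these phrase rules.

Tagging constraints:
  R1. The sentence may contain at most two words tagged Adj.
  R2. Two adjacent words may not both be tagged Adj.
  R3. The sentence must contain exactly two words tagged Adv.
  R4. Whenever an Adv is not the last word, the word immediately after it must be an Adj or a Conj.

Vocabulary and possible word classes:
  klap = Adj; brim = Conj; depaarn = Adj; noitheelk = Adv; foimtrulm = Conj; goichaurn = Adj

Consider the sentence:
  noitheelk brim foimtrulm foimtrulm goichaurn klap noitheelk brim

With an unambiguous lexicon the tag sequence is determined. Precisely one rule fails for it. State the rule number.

Fixed tagging: Adv Conj Conj Conj Adj Adj Adv Conj.
Checking each rule: R1 holds, R2 violated, R3 holds, R4 holds.
Only rule 2 fails.

2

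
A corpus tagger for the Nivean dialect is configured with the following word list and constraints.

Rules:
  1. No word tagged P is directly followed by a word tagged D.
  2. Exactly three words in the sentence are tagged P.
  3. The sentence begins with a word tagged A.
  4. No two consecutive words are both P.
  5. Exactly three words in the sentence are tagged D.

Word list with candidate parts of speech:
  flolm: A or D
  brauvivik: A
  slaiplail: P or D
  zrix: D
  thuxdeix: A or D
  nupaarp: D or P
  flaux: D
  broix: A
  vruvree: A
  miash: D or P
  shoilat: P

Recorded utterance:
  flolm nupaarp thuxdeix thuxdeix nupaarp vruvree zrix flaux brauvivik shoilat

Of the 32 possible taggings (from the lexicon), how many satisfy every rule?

Candidates per position — 1:flolm {A,D}; 2:nupaarp {D,P}; 3:thuxdeix {A,D}; 4:thuxdeix {A,D}; 5:nupaarp {D,P}; 6:vruvree {A}; 7:zrix {D}; 8:flaux {D}; 9:brauvivik {A}; 10:shoilat {P}.
There are 32 candidate sequences in total.
The sequences that satisfy every rule: A P A D P A D D A P.
Count = 1.

1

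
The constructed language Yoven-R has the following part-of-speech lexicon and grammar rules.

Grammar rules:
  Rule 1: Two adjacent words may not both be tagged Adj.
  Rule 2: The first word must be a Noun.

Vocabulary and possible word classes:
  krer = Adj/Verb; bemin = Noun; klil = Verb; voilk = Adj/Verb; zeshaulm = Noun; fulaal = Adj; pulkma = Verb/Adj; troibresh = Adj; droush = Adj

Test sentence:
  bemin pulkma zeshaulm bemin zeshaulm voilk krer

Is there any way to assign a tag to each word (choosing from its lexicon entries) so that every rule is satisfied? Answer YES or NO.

YES

Candidates per position — 1:bemin {Noun}; 2:pulkma {Verb,Adj}; 3:zeshaulm {Noun}; 4:bemin {Noun}; 5:zeshaulm {Noun}; 6:voilk {Adj,Verb}; 7:krer {Adj,Verb}.
One satisfying assignment: Noun Verb Noun Noun Noun Adj Verb.
Rule-by-rule: rule 1 ok; rule 2 ok.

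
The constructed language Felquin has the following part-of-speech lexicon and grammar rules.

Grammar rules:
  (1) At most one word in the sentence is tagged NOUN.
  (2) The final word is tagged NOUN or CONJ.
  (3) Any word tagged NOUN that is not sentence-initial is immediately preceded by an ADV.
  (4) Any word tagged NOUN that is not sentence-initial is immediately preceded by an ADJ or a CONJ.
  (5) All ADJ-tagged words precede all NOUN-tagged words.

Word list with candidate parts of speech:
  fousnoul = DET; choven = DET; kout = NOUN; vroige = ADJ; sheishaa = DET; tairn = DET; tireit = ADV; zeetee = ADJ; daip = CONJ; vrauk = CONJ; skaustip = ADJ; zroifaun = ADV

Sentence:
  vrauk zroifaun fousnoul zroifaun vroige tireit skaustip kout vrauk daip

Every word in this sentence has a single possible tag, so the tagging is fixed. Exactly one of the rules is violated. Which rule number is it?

Fixed tagging: CONJ ADV DET ADV ADJ ADV ADJ NOUN CONJ CONJ.
Checking each rule: R1 holds, R2 holds, R3 violated, R4 holds, R5 holds.
Only rule 3 fails.

3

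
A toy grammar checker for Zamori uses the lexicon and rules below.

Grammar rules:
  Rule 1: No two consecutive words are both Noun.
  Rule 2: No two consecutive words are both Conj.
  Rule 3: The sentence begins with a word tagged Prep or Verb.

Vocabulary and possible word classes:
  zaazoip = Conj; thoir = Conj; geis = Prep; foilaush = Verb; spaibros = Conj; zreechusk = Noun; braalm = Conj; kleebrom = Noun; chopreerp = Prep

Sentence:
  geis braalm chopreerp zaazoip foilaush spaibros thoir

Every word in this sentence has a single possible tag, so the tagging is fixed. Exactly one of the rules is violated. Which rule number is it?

Fixed tagging: Prep Conj Prep Conj Verb Conj Conj.
Checking each rule: R1 pass, R2 fail, R3 pass.
Only rule 2 fails.

2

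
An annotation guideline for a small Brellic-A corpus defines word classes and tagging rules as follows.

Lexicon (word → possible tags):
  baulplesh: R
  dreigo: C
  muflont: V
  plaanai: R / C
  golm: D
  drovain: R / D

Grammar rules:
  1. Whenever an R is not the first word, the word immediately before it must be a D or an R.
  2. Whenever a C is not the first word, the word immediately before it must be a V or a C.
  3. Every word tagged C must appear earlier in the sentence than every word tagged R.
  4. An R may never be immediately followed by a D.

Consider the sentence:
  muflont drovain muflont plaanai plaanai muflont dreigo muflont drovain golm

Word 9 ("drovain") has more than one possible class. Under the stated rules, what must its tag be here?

D

Candidates per position — 1:muflont {V}; 2:drovain {R,D}; 3:muflont {V}; 4:plaanai {R,C}; 5:plaanai {R,C}; 6:muflont {V}; 7:dreigo {C}; 8:muflont {V}; 9:drovain {R,D}; 10:golm {D}.
If word 2 were R, no tagging could satisfy rule 1; so word 2 is D.
If word 4 were R, no tagging could satisfy rule 1; so word 4 is C.
If word 5 were R, no tagging could satisfy rule 1; so word 5 is C.
If word 9 were R, no tagging could satisfy rule 1; so word 9 is D.
That leaves exactly one tagging: V D V C C V C V D D.
Verifying each rule — rule 1 satisfied; rule 2 satisfied; rule 3 satisfied; rule 4 satisfied.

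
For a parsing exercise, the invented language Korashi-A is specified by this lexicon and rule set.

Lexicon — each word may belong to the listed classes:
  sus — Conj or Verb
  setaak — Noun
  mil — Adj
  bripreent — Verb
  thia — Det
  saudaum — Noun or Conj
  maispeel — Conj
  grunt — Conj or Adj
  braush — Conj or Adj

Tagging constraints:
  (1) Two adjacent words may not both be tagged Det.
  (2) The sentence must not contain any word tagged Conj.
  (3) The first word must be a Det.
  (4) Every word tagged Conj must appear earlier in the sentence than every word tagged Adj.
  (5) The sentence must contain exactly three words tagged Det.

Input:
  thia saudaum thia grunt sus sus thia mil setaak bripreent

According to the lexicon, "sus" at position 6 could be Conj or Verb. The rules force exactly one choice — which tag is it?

Candidates per position — 1:thia {Det}; 2:saudaum {Noun,Conj}; 3:thia {Det}; 4:grunt {Conj,Adj}; 5:sus {Conj,Verb}; 6:sus {Conj,Verb}; 7:thia {Det}; 8:mil {Adj}; 9:setaak {Noun}; 10:bripreent {Verb}.
At position 2, choosing Conj makes rule 2 impossible to satisfy; hence Noun.
At position 4, choosing Conj makes rule 2 impossible to satisfy; hence Adj.
At position 5, choosing Conj makes rule 2 impossible to satisfy; hence Verb.
At position 6, choosing Conj makes rule 2 impossible to satisfy; hence Verb.
The only consistent sequence is: Det Noun Det Adj Verb Verb Det Adj Noun Verb.
Checking: rule 1 satisfied; rule 2 satisfied; rule 3 satisfied; rule 4 satisfied; rule 5 satisfied.

Verb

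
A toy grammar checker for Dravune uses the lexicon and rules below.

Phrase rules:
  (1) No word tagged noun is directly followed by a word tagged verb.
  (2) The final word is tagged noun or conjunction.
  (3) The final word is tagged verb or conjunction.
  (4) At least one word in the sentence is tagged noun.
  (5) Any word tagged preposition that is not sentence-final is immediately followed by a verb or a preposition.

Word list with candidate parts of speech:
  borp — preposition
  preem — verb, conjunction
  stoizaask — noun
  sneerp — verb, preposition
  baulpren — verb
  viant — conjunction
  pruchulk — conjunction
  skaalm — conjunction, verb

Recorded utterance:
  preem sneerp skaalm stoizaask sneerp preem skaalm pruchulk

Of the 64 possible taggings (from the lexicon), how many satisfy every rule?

12

Candidates per position — 1:preem {verb,conjunction}; 2:sneerp {verb,preposition}; 3:skaalm {conjunction,verb}; 4:stoizaask {noun}; 5:sneerp {verb,preposition}; 6:preem {verb,conjunction}; 7:skaalm {conjunction,verb}; 8:pruchulk {conjunction}.
There are 64 candidate sequences in total.
Checking each against the rules leaves 12 sequences.
Count = 12.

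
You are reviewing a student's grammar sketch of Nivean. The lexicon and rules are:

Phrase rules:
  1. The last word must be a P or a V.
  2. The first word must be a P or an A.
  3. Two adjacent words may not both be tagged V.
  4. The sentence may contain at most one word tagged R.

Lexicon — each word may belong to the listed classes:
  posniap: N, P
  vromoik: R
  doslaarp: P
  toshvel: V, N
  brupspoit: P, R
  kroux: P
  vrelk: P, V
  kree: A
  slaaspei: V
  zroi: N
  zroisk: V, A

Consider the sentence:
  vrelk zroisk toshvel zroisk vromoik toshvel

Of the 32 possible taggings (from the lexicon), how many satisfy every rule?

5

Candidates per position — 1:vrelk {P,V}; 2:zroisk {V,A}; 3:toshvel {V,N}; 4:zroisk {V,A}; 5:vromoik {R}; 6:toshvel {V,N}.
There are 32 candidate sequences in total.
The sequences that satisfy every rule: P V N V R V; P V N A R V; P A V A R V; P A N V R V; P A N A R V.
Count = 5.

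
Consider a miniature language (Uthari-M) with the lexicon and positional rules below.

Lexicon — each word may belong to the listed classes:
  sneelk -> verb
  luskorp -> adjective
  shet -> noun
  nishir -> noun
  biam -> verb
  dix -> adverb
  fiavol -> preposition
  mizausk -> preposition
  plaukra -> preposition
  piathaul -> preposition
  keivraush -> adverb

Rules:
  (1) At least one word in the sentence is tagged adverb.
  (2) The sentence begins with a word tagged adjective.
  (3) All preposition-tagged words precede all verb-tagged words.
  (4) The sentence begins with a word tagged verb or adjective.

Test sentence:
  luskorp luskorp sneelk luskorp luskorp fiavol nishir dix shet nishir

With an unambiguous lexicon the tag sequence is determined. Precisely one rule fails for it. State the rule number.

Fixed tagging: adjective adjective verb adjective adjective preposition noun adverb noun noun.
Applying the rules: R1 ✓, R2 ✓, R3 ✗, R4 ✓.
Only rule 3 fails.

3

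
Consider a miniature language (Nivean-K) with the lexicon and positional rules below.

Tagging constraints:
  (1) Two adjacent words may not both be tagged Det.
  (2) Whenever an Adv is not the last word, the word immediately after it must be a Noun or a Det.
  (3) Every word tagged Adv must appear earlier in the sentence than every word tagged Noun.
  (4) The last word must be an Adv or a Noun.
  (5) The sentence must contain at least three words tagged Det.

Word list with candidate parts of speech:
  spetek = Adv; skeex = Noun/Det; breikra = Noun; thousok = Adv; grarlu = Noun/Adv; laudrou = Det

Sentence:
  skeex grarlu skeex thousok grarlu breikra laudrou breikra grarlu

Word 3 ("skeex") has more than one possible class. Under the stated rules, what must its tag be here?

Det

Candidates per position — 1:skeex {Noun,Det}; 2:grarlu {Noun,Adv}; 3:skeex {Noun,Det}; 4:thousok {Adv}; 5:grarlu {Noun,Adv}; 6:breikra {Noun}; 7:laudrou {Det}; 8:breikra {Noun}; 9:grarlu {Noun,Adv}.
Word 1 cannot be Noun — rule 3 would then fail for every completion. It is Det.
Word 2 cannot be Noun — rule 3 would then fail for every completion. It is Adv.
Word 3 cannot be Noun — rule 3 would then fail for every completion. It is Det.
Word 5 cannot be Adv — rule 2 would then fail for every completion. It is Noun.
Word 9 cannot be Adv — rule 3 would then fail for every completion. It is Noun.
So the tagging must be: Det Adv Det Adv Noun Noun Det Noun Noun.
Check: rule 1 holds; rule 2 holds; rule 3 holds; rule 4 holds; rule 5 holds.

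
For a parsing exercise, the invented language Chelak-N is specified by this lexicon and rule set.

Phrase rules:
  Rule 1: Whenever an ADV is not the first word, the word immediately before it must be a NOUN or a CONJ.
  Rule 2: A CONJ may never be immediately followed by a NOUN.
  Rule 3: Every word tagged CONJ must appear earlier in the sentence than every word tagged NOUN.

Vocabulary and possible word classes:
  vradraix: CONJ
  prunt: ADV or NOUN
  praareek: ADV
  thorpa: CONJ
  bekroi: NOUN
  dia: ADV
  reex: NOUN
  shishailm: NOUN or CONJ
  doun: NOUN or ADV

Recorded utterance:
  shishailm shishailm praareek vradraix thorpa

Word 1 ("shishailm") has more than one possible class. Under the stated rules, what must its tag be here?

CONJ

Candidates per position — 1:shishailm {NOUN,CONJ}; 2:shishailm {NOUN,CONJ}; 3:praareek {ADV}; 4:vradraix {CONJ}; 5:thorpa {CONJ}.
Word 1 cannot be NOUN — rule 3 would then fail for every completion. It is CONJ.
Word 2 cannot be NOUN — rule 2 would then fail for every completion. It is CONJ.
That leaves exactly one tagging: CONJ CONJ ADV CONJ CONJ.
Verifying each rule — rule 1 satisfied; rule 2 satisfied; rule 3 satisfied.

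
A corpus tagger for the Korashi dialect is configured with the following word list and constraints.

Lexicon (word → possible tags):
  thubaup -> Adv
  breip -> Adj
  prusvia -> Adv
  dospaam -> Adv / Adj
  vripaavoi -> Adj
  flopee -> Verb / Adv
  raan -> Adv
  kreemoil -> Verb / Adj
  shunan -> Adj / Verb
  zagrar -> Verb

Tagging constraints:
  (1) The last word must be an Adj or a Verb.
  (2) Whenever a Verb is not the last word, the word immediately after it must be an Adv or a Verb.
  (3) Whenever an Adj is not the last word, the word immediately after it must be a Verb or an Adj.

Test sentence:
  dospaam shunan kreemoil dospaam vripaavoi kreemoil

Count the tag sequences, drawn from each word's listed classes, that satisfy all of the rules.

Candidates per position — 1:dospaam {Adv,Adj}; 2:shunan {Adj,Verb}; 3:kreemoil {Verb,Adj}; 4:dospaam {Adv,Adj}; 5:vripaavoi {Adj}; 6:kreemoil {Verb,Adj}.
There are 32 candidate sequences in total.
Checking each against the rules leaves 12 sequences.
Count = 12.

12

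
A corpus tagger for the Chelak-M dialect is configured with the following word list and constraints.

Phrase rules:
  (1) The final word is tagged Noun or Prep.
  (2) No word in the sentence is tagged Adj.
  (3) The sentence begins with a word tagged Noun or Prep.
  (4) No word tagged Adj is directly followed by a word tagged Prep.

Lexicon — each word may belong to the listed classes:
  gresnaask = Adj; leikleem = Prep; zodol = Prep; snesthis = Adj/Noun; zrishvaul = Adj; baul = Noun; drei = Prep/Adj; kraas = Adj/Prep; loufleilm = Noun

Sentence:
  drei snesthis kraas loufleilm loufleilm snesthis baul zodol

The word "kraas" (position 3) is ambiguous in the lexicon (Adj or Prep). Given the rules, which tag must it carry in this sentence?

Prep

Candidates per position — 1:drei {Prep,Adj}; 2:snesthis {Adj,Noun}; 3:kraas {Adj,Prep}; 4:loufleilm {Noun}; 5:loufleilm {Noun}; 6:snesthis {Adj,Noun}; 7:baul {Noun}; 8:zodol {Prep}.
If word 1 were Adj, no tagging could satisfy rule 2; so word 1 is Prep.
If word 2 were Adj, no tagging could satisfy rule 2; so word 2 is Noun.
If word 3 were Adj, no tagging could satisfy rule 2; so word 3 is Prep.
If word 6 were Adj, no tagging could satisfy rule 2; so word 6 is Noun.
So the tagging must be: Prep Noun Prep Noun Noun Noun Noun Prep.
Verifying each rule — rule 1 ok; rule 2 ok; rule 3 ok; rule 4 ok.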